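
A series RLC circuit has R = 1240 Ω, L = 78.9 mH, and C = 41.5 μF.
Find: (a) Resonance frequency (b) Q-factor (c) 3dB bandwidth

Step 1 — Resonance: ω₀ = 1/√(LC) = 1/√(0.0789·4.15e-05) = 552.6 rad/s.
Step 2 — f₀ = ω₀/(2π) = 87.95 Hz.
Step 3 — Series Q: Q = ω₀L/R = 552.6·0.0789/1240 = 0.03516.
Step 4 — Bandwidth: Δω = ω₀/Q = 1.572e+04 rad/s; BW = Δω/(2π) = 2501 Hz.

(a) f₀ = 87.95 Hz  (b) Q = 0.03516  (c) BW = 2501 Hz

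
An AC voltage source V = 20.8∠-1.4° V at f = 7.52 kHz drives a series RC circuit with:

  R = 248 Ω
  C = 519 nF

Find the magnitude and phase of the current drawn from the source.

Step 1 — Angular frequency: ω = 2π·f = 2π·7520 = 4.725e+04 rad/s.
Step 2 — Component impedances:
  R: Z = R = 248 Ω
  C: Z = 1/(jωC) = -j/(ω·C) = 0 - j40.78 Ω
Step 3 — Series combination: Z_total = R + C = 248 - j40.78 Ω = 251.3∠-9.3° Ω.
Step 4 — Source phasor: V = 20.8∠-1.4° V = 20.79 - j0.5082 V.
Step 5 — Ohm's law: I = V / Z_total = (20.79 - j0.5082) / (248 - j40.78) = 0.08197 + j0.01143 A.
Step 6 — Convert to polar: |I| = 0.08276 A, ∠I = 7.9°.

I = 0.08276∠7.9° A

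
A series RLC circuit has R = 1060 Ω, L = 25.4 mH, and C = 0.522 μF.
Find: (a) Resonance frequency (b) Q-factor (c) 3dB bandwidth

Step 1 — Resonance: ω₀ = 1/√(LC) = 1/√(0.0254·5.22e-07) = 8685 rad/s.
Step 2 — f₀ = ω₀/(2π) = 1382 Hz.
Step 3 — Series Q: Q = ω₀L/R = 8685·0.0254/1060 = 0.2081.
Step 4 — Bandwidth: Δω = ω₀/Q = 4.173e+04 rad/s; BW = Δω/(2π) = 6642 Hz.

(a) f₀ = 1382 Hz  (b) Q = 0.2081  (c) BW = 6642 Hz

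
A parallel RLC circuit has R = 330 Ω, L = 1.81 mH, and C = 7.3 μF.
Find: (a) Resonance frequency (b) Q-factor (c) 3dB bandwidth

Step 1 — Resonance: ω₀ = 1/√(LC) = 1/√(0.00181·7.3e-06) = 8700 rad/s.
Step 2 — f₀ = ω₀/(2π) = 1385 Hz.
Step 3 — Parallel Q: Q = R/(ω₀L) = 330/(8700·0.00181) = 20.96.
Step 4 — Bandwidth: Δω = ω₀/Q = 415.1 rad/s; BW = Δω/(2π) = 66.07 Hz.

(a) f₀ = 1385 Hz  (b) Q = 20.96  (c) BW = 66.07 Hz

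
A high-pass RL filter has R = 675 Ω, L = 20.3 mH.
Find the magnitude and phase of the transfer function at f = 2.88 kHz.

Step 1 — Angular frequency: ω = 2π·2880 = 1.81e+04 rad/s.
Step 2 — Transfer function: H(jω) = jωL/(R + jωL).
Step 3 — Numerator jωL = j·367.3; denominator R + jωL = 675 + j367.3.
Step 4 — H = 0.2285 + j0.4199.
Step 5 — Magnitude: |H| = 0.478 (-6.4 dB); phase: φ = 61.4°.

|H| = 0.478 (-6.4 dB), φ = 61.4°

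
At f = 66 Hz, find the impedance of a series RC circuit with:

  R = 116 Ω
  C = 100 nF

Step 1 — Angular frequency: ω = 2π·f = 2π·66 = 414.7 rad/s.
Step 2 — Component impedances:
  R: Z = R = 116 Ω
  C: Z = 1/(jωC) = -j/(ω·C) = 0 - j2.411e+04 Ω
Step 3 — Series combination: Z_total = R + C = 116 - j2.411e+04 Ω = 2.411e+04∠-89.7° Ω.

Z = 116 - j2.411e+04 Ω = 2.411e+04∠-89.7° Ω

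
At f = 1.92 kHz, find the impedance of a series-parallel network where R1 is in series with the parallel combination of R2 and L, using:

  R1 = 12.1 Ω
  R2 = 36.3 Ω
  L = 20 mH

Step 1 — Angular frequency: ω = 2π·f = 2π·1920 = 1.206e+04 rad/s.
Step 2 — Component impedances:
  R1: Z = R = 12.1 Ω
  R2: Z = R = 36.3 Ω
  L: Z = jωL = j·1.206e+04·0.02 = 0 + j241.3 Ω
Step 3 — Parallel branch: R2 || L = 1/(1/R2 + 1/L) = 35.5 + j5.34 Ω.
Step 4 — Series with R1: Z_total = R1 + (R2 || L) = 47.6 + j5.34 Ω = 47.9∠6.4° Ω.

Z = 47.6 + j5.34 Ω = 47.9∠6.4° Ω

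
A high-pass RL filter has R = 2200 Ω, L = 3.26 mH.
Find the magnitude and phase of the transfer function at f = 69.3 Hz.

Step 1 — Angular frequency: ω = 2π·69.3 = 435.4 rad/s.
Step 2 — Transfer function: H(jω) = jωL/(R + jωL).
Step 3 — Numerator jωL = j·1.419; denominator R + jωL = 2200 + j1.419.
Step 4 — H = 4.163e-07 + j0.0006452.
Step 5 — Magnitude: |H| = 0.0006452 (-63.8 dB); phase: φ = 90.0°.

|H| = 0.0006452 (-63.8 dB), φ = 90.0°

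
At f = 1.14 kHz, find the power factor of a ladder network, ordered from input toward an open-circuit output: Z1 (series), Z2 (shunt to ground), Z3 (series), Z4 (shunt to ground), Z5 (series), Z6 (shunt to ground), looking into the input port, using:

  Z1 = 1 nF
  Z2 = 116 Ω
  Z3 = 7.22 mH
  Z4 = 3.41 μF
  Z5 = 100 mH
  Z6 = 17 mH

Step 1 — Angular frequency: ω = 2π·f = 2π·1140 = 7163 rad/s.
Step 2 — Component impedances:
  Z1: Z = 1/(jωC) = -j/(ω·C) = 0 - j1.396e+05 Ω
  Z2: Z = R = 116 Ω
  Z3: Z = jωL = j·7163·0.00722 = 0 + j51.72 Ω
  Z4: Z = 1/(jωC) = -j/(ω·C) = 0 - j40.94 Ω
  Z5: Z = jωL = j·7163·0.1 = 0 + j716.3 Ω
  Z6: Z = jωL = j·7163·0.017 = 0 + j121.8 Ω
Step 3 — Ladder network (open output): work backward from the far end, alternating series and parallel combinations. Z_in = 0.6446 - j1.396e+05 Ω = 1.396e+05∠-90.0° Ω.
Step 4 — Power factor: PF = cos(φ) = Re(Z)/|Z| = 0.64464/1.396e+05 = 4.618e-06.
Step 5 — Type: Im(Z) = -1.396e+05 ⇒ leading (phase φ = -90.0°).

PF = 4.618e-06 (leading, φ = -90.0°)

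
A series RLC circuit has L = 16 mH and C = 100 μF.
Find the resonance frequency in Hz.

Step 1 — Resonance condition Im(Z)=0 gives ω₀ = 1/√(LC).
Step 2 — ω₀ = 1/√(0.016·0.0001) = 790.6 rad/s.
Step 3 — f₀ = ω₀/(2π) = 125.8 Hz.

f₀ = 125.8 Hz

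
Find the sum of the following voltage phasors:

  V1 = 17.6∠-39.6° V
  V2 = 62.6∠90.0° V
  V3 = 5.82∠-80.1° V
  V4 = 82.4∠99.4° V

Step 1 — Convert each phasor to rectangular form:
  V1 = 17.6·(cos(-39.6°) + j·sin(-39.6°)) = 13.56 - j11.22 V
  V2 = 62.6·(cos(90.0°) + j·sin(90.0°)) = 0 + j62.6 V
  V3 = 5.82·(cos(-80.1°) + j·sin(-80.1°)) = 1.001 - j5.733 V
  V4 = 82.4·(cos(99.4°) + j·sin(99.4°)) = -13.46 + j81.29 V
Step 2 — Sum components: V_total = 1.104 + j126.9 V.
Step 3 — Convert to polar: |V_total| = 126.9 V, ∠V_total = 89.5°.

V_total = 126.9∠89.5° V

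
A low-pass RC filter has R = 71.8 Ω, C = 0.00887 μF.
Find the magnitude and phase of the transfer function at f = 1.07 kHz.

Step 1 — Angular frequency: ω = 2π·1070 = 6723 rad/s.
Step 2 — Transfer function: H(jω) = 1/(1 + jωRC).
Step 3 — Denominator: 1 + jωRC = 1 + j·6723·71.8·8.87e-09 = 1 + j0.004282.
Step 4 — H = 1 - j0.004282.
Step 5 — Magnitude: |H| = 1 (-0.0 dB); phase: φ = -0.2°.

|H| = 1 (-0.0 dB), φ = -0.2°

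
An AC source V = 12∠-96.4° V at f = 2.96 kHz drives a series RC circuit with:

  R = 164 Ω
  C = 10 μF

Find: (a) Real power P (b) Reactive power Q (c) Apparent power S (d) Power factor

Step 1 — Angular frequency: ω = 2π·f = 2π·2960 = 1.86e+04 rad/s.
Step 2 — Component impedances:
  R: Z = R = 164 Ω
  C: Z = 1/(jωC) = -j/(ω·C) = 0 - j5.377 Ω
Step 3 — Series combination: Z_total = R + C = 164 - j5.377 Ω = 164.1∠-1.9° Ω.
Step 4 — Source phasor: V = 12∠-96.4° V = -1.338 - j11.93 V.
Step 5 — Current: I = V / Z = -0.005766 - j0.0729 A = 0.07313∠-94.5° A.
Step 6 — Complex power: S = V·I* = 0.8771 - j0.02876 VA.
Step 7 — Real power: P = Re(S) = 0.8771 W.
Step 8 — Reactive power: Q = Im(S) = -0.02876 VAR.
Step 9 — Apparent power: |S| = 0.8776 VA.
Step 10 — Power factor: PF = P/|S| = 0.9995 (leading).

(a) P = 0.8771 W  (b) Q = -0.02876 VAR  (c) S = 0.8776 VA  (d) PF = 0.9995 (leading)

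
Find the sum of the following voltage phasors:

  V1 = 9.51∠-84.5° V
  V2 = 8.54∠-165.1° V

Step 1 — Convert each phasor to rectangular form:
  V1 = 9.51·(cos(-84.5°) + j·sin(-84.5°)) = 0.9115 - j9.466 V
  V2 = 8.54·(cos(-165.1°) + j·sin(-165.1°)) = -8.253 - j2.196 V
Step 2 — Sum components: V_total = -7.341 - j11.66 V.
Step 3 — Convert to polar: |V_total| = 13.78 V, ∠V_total = -122.2°.

V_total = 13.78∠-122.2° V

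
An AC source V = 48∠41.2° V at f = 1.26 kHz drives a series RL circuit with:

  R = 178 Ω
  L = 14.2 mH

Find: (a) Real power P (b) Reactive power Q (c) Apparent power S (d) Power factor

Step 1 — Angular frequency: ω = 2π·f = 2π·1260 = 7917 rad/s.
Step 2 — Component impedances:
  R: Z = R = 178 Ω
  L: Z = jωL = j·7917·0.0142 = 0 + j112.4 Ω
Step 3 — Series combination: Z_total = R + L = 178 + j112.4 Ω = 210.5∠32.3° Ω.
Step 4 — Source phasor: V = 48∠41.2° V = 36.12 + j31.62 V.
Step 5 — Current: I = V / Z = 0.2252 + j0.03537 A = 0.228∠8.9° A.
Step 6 — Complex power: S = V·I* = 9.253 + j5.844 VA.
Step 7 — Real power: P = Re(S) = 9.253 W.
Step 8 — Reactive power: Q = Im(S) = 5.844 VAR.
Step 9 — Apparent power: |S| = 10.94 VA.
Step 10 — Power factor: PF = P/|S| = 0.8455 (lagging).

(a) P = 9.253 W  (b) Q = 5.844 VAR  (c) S = 10.94 VA  (d) PF = 0.8455 (lagging)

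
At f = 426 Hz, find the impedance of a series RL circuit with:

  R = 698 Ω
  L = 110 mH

Step 1 — Angular frequency: ω = 2π·f = 2π·426 = 2677 rad/s.
Step 2 — Component impedances:
  R: Z = R = 698 Ω
  L: Z = jωL = j·2677·0.11 = 0 + j294.4 Ω
Step 3 — Series combination: Z_total = R + L = 698 + j294.4 Ω = 757.6∠22.9° Ω.

Z = 698 + j294.4 Ω = 757.6∠22.9° Ω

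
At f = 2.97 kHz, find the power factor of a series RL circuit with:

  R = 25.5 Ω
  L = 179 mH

Step 1 — Angular frequency: ω = 2π·f = 2π·2970 = 1.866e+04 rad/s.
Step 2 — Component impedances:
  R: Z = R = 25.5 Ω
  L: Z = jωL = j·1.866e+04·0.179 = 0 + j3340 Ω
Step 3 — Series combination: Z_total = R + L = 25.5 + j3340 Ω = 3340∠89.6° Ω.
Step 4 — Power factor: PF = cos(φ) = Re(Z)/|Z| = 25.5/3340.4 = 0.007634.
Step 5 — Type: Im(Z) = 3340 ⇒ lagging (phase φ = 89.6°).

PF = 0.007634 (lagging, φ = 89.6°)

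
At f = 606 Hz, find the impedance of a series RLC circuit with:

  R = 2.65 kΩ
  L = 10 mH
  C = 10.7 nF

Step 1 — Angular frequency: ω = 2π·f = 2π·606 = 3808 rad/s.
Step 2 — Component impedances:
  R: Z = R = 2650 Ω
  L: Z = jωL = j·3808·0.01 = 0 + j38.08 Ω
  C: Z = 1/(jωC) = -j/(ω·C) = 0 - j2.455e+04 Ω
Step 3 — Series combination: Z_total = R + L + C = 2650 - j2.451e+04 Ω = 2.465e+04∠-83.8° Ω.

Z = 2650 - j2.451e+04 Ω = 2.465e+04∠-83.8° Ω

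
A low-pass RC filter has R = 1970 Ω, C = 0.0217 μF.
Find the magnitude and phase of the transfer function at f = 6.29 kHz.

Step 1 — Angular frequency: ω = 2π·6290 = 3.952e+04 rad/s.
Step 2 — Transfer function: H(jω) = 1/(1 + jωRC).
Step 3 — Denominator: 1 + jωRC = 1 + j·3.952e+04·1970·2.17e-08 = 1 + j1.689.
Step 4 — H = 0.2594 - j0.4383.
Step 5 — Magnitude: |H| = 0.5094 (-5.9 dB); phase: φ = -59.4°.

|H| = 0.5094 (-5.9 dB), φ = -59.4°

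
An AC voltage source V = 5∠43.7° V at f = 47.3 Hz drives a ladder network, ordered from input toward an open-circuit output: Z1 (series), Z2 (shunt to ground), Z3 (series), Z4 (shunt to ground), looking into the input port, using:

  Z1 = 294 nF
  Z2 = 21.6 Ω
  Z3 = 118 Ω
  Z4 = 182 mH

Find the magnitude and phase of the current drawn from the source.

Step 1 — Angular frequency: ω = 2π·f = 2π·47.3 = 297.2 rad/s.
Step 2 — Component impedances:
  Z1: Z = 1/(jωC) = -j/(ω·C) = 0 - j1.144e+04 Ω
  Z2: Z = R = 21.6 Ω
  Z3: Z = R = 118 Ω
  Z4: Z = jωL = j·297.2·0.182 = 0 + j54.09 Ω
Step 3 — Ladder network (open output): work backward from the far end, alternating series and parallel combinations. Z_in = 18.69 - j1.144e+04 Ω = 1.144e+04∠-89.9° Ω.
Step 4 — Source phasor: V = 5∠43.7° V = 3.615 + j3.454 V.
Step 5 — Ohm's law: I = V / Z_total = (3.615 + j3.454) / (18.69 - j1.144e+04) = -0.0003013 + j0.0003164 A.
Step 6 — Convert to polar: |I| = 0.0004369 A, ∠I = 133.6°.

I = 0.0004369∠133.6° A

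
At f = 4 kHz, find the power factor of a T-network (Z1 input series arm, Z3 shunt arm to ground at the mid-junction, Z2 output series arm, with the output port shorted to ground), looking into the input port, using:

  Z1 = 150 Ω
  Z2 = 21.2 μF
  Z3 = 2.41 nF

Step 1 — Angular frequency: ω = 2π·f = 2π·4000 = 2.513e+04 rad/s.
Step 2 — Component impedances:
  Z1: Z = R = 150 Ω
  Z2: Z = 1/(jωC) = -j/(ω·C) = 0 - j1.877 Ω
  Z3: Z = 1/(jωC) = -j/(ω·C) = 0 - j1.651e+04 Ω
Step 3 — With the output port shorted to ground, the output series arm Z2 runs from the junction to ground; the shunt arm Z3 also runs from the junction to ground. They appear in parallel: Z3 || Z2 = 0 - j1.877 Ω.
Step 4 — Series with input arm Z1: Z_in = Z1 + (Z3 || Z2) = 150 - j1.877 Ω = 150∠-0.7° Ω.
Step 5 — Power factor: PF = cos(φ) = Re(Z)/|Z| = 150/150.01 = 0.9999.
Step 6 — Type: Im(Z) = -1.877 ⇒ leading (phase φ = -0.7°).

PF = 0.9999 (leading, φ = -0.7°)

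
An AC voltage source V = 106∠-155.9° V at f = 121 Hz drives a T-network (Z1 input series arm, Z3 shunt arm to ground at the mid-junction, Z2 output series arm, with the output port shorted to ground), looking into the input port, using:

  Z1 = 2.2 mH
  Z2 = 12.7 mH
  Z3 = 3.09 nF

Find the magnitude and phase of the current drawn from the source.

Step 1 — Angular frequency: ω = 2π·f = 2π·121 = 760.3 rad/s.
Step 2 — Component impedances:
  Z1: Z = jωL = j·760.3·0.0022 = 0 + j1.673 Ω
  Z2: Z = jωL = j·760.3·0.0127 = 0 + j9.655 Ω
  Z3: Z = 1/(jωC) = -j/(ω·C) = 0 - j4.257e+05 Ω
Step 3 — With the output port shorted to ground, the output series arm Z2 runs from the junction to ground; the shunt arm Z3 also runs from the junction to ground. They appear in parallel: Z3 || Z2 = 0 + j9.656 Ω.
Step 4 — Series with input arm Z1: Z_in = Z1 + (Z3 || Z2) = 0 + j11.33 Ω = 11.33∠90.0° Ω.
Step 5 — Source phasor: V = 106∠-155.9° V = -96.76 - j43.28 V.
Step 6 — Ohm's law: I = V / Z_total = (-96.76 - j43.28) / (0 + j11.33) = -3.821 + j8.542 A.
Step 7 — Convert to polar: |I| = 9.357 A, ∠I = 114.1°.

I = 9.357∠114.1° A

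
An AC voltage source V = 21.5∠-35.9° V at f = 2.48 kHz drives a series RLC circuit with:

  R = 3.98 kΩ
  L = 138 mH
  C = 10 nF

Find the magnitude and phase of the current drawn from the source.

Step 1 — Angular frequency: ω = 2π·f = 2π·2480 = 1.558e+04 rad/s.
Step 2 — Component impedances:
  R: Z = R = 3980 Ω
  L: Z = jωL = j·1.558e+04·0.138 = 0 + j2150 Ω
  C: Z = 1/(jωC) = -j/(ω·C) = 0 - j6418 Ω
Step 3 — Series combination: Z_total = R + L + C = 3980 - j4267 Ω = 5835∠-47.0° Ω.
Step 4 — Source phasor: V = 21.5∠-35.9° V = 17.42 - j12.61 V.
Step 5 — Ohm's law: I = V / Z_total = (17.42 - j12.61) / (3980 - j4267) = 0.003616 + j0.000709 A.
Step 6 — Convert to polar: |I| = 0.003685 A, ∠I = 11.1°.

I = 0.003685∠11.1° A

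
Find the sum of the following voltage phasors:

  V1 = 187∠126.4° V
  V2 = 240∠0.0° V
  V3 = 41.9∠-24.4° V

Step 1 — Convert each phasor to rectangular form:
  V1 = 187·(cos(126.4°) + j·sin(126.4°)) = -111 + j150.5 V
  V2 = 240·(cos(0.0°) + j·sin(0.0°)) = 240 V
  V3 = 41.9·(cos(-24.4°) + j·sin(-24.4°)) = 38.16 - j17.31 V
Step 2 — Sum components: V_total = 167.2 + j133.2 V.
Step 3 — Convert to polar: |V_total| = 213.8 V, ∠V_total = 38.5°.

V_total = 213.8∠38.5° V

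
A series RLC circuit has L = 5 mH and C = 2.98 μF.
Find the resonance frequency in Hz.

Step 1 — Resonance condition Im(Z)=0 gives ω₀ = 1/√(LC).
Step 2 — ω₀ = 1/√(0.005·2.98e-06) = 8192 rad/s.
Step 3 — f₀ = ω₀/(2π) = 1304 Hz.

f₀ = 1304 Hz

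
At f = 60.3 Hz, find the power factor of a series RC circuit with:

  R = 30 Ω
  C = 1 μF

Step 1 — Angular frequency: ω = 2π·f = 2π·60.3 = 378.9 rad/s.
Step 2 — Component impedances:
  R: Z = R = 30 Ω
  C: Z = 1/(jωC) = -j/(ω·C) = 0 - j2639 Ω
Step 3 — Series combination: Z_total = R + C = 30 - j2639 Ω = 2640∠-89.3° Ω.
Step 4 — Power factor: PF = cos(φ) = Re(Z)/|Z| = 30/2639.6 = 0.01137.
Step 5 — Type: Im(Z) = -2639 ⇒ leading (phase φ = -89.3°).

PF = 0.01137 (leading, φ = -89.3°)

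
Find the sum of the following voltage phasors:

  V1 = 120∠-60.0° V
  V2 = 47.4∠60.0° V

Step 1 — Convert each phasor to rectangular form:
  V1 = 120·(cos(-60.0°) + j·sin(-60.0°)) = 60 - j103.9 V
  V2 = 47.4·(cos(60.0°) + j·sin(60.0°)) = 23.7 + j41.05 V
Step 2 — Sum components: V_total = 83.7 - j62.87 V.
Step 3 — Convert to polar: |V_total| = 104.7 V, ∠V_total = -36.9°.

V_total = 104.7∠-36.9° V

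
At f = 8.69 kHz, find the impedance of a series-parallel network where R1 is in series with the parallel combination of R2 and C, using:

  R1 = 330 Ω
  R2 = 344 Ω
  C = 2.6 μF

Step 1 — Angular frequency: ω = 2π·f = 2π·8690 = 5.46e+04 rad/s.
Step 2 — Component impedances:
  R1: Z = R = 330 Ω
  R2: Z = R = 344 Ω
  C: Z = 1/(jωC) = -j/(ω·C) = 0 - j7.044 Ω
Step 3 — Parallel branch: R2 || C = 1/(1/R2 + 1/C) = 0.1442 - j7.041 Ω.
Step 4 — Series with R1: Z_total = R1 + (R2 || C) = 330.1 - j7.041 Ω = 330.2∠-1.2° Ω.

Z = 330.1 - j7.041 Ω = 330.2∠-1.2° Ω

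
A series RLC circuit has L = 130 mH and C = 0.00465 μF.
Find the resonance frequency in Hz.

Step 1 — Resonance condition Im(Z)=0 gives ω₀ = 1/√(LC).
Step 2 — ω₀ = 1/√(0.13·4.65e-09) = 4.067e+04 rad/s.
Step 3 — f₀ = ω₀/(2π) = 6473 Hz.

f₀ = 6473 Hz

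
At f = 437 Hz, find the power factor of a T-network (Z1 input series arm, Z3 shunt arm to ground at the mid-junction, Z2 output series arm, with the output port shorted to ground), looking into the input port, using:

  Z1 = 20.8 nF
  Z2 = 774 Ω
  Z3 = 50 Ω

Step 1 — Angular frequency: ω = 2π·f = 2π·437 = 2746 rad/s.
Step 2 — Component impedances:
  Z1: Z = 1/(jωC) = -j/(ω·C) = 0 - j1.751e+04 Ω
  Z2: Z = R = 774 Ω
  Z3: Z = R = 50 Ω
Step 3 — With the output port shorted to ground, the output series arm Z2 runs from the junction to ground; the shunt arm Z3 also runs from the junction to ground. They appear in parallel: Z3 || Z2 = 46.97 Ω.
Step 4 — Series with input arm Z1: Z_in = Z1 + (Z3 || Z2) = 46.97 - j1.751e+04 Ω = 1.751e+04∠-89.8° Ω.
Step 5 — Power factor: PF = cos(φ) = Re(Z)/|Z| = 46.97/1.751e+04 = 0.002682.
Step 6 — Type: Im(Z) = -1.751e+04 ⇒ leading (phase φ = -89.8°).

PF = 0.002682 (leading, φ = -89.8°)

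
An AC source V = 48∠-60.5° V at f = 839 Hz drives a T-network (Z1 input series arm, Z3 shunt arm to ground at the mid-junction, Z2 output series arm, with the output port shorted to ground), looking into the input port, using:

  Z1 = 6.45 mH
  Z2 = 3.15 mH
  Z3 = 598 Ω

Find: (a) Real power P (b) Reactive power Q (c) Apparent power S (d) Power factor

Step 1 — Angular frequency: ω = 2π·f = 2π·839 = 5272 rad/s.
Step 2 — Component impedances:
  Z1: Z = jωL = j·5272·0.00645 = 0 + j34 Ω
  Z2: Z = jωL = j·5272·0.00315 = 0 + j16.61 Ω
  Z3: Z = R = 598 Ω
Step 3 — With the output port shorted to ground, the output series arm Z2 runs from the junction to ground; the shunt arm Z3 also runs from the junction to ground. They appear in parallel: Z3 || Z2 = 0.4608 + j16.59 Ω.
Step 4 — Series with input arm Z1: Z_in = Z1 + (Z3 || Z2) = 0.4608 + j50.59 Ω = 50.6∠89.5° Ω.
Step 5 — Source phasor: V = 48∠-60.5° V = 23.64 - j41.78 V.
Step 6 — Current: I = V / Z = -0.8214 - j0.4747 A = 0.9487∠-150.0° A.
Step 7 — Complex power: S = V·I* = 0.4147 + j45.53 VA.
Step 8 — Real power: P = Re(S) = 0.4147 W.
Step 9 — Reactive power: Q = Im(S) = 45.53 VAR.
Step 10 — Apparent power: |S| = 45.54 VA.
Step 11 — Power factor: PF = P/|S| = 0.009106 (lagging).

(a) P = 0.4147 W  (b) Q = 45.53 VAR  (c) S = 45.54 VA  (d) PF = 0.009106 (lagging)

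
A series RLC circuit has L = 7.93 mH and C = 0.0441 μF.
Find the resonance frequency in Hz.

Step 1 — Resonance condition Im(Z)=0 gives ω₀ = 1/√(LC).
Step 2 — ω₀ = 1/√(0.00793·4.41e-08) = 5.347e+04 rad/s.
Step 3 — f₀ = ω₀/(2π) = 8511 Hz.

f₀ = 8511 Hz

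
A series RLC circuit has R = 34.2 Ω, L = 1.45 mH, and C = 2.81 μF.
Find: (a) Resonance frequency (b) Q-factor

Step 1 — Resonance condition Im(Z)=0 gives ω₀ = 1/√(LC).
Step 2 — ω₀ = 1/√(0.00145·2.81e-06) = 1.567e+04 rad/s.
Step 3 — f₀ = ω₀/(2π) = 2493 Hz.
Step 4 — Series Q: Q = ω₀L/R = 1.567e+04·0.00145/34.2 = 0.6642.

(a) f₀ = 2493 Hz  (b) Q = 0.6642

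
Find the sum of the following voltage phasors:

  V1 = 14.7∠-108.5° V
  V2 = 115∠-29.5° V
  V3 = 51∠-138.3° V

Step 1 — Convert each phasor to rectangular form:
  V1 = 14.7·(cos(-108.5°) + j·sin(-108.5°)) = -4.664 - j13.94 V
  V2 = 115·(cos(-29.5°) + j·sin(-29.5°)) = 100.1 - j56.63 V
  V3 = 51·(cos(-138.3°) + j·sin(-138.3°)) = -38.08 - j33.93 V
Step 2 — Sum components: V_total = 57.35 - j104.5 V.
Step 3 — Convert to polar: |V_total| = 119.2 V, ∠V_total = -61.2°.

V_total = 119.2∠-61.2° V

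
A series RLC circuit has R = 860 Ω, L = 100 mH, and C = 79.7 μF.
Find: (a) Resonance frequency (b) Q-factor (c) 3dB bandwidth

Step 1 — Resonance: ω₀ = 1/√(LC) = 1/√(0.1·7.97e-05) = 354.2 rad/s.
Step 2 — f₀ = ω₀/(2π) = 56.38 Hz.
Step 3 — Series Q: Q = ω₀L/R = 354.2·0.1/860 = 0.04119.
Step 4 — Bandwidth: Δω = ω₀/Q = 8600 rad/s; BW = Δω/(2π) = 1369 Hz.

(a) f₀ = 56.38 Hz  (b) Q = 0.04119  (c) BW = 1369 Hz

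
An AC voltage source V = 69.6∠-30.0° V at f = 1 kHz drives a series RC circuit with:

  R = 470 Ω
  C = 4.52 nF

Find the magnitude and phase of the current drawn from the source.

Step 1 — Angular frequency: ω = 2π·f = 2π·1000 = 6283 rad/s.
Step 2 — Component impedances:
  R: Z = R = 470 Ω
  C: Z = 1/(jωC) = -j/(ω·C) = 0 - j3.521e+04 Ω
Step 3 — Series combination: Z_total = R + C = 470 - j3.521e+04 Ω = 3.521e+04∠-89.2° Ω.
Step 4 — Source phasor: V = 69.6∠-30.0° V = 60.28 - j34.8 V.
Step 5 — Ohm's law: I = V / Z_total = (60.28 - j34.8) / (470 - j3.521e+04) = 0.001011 + j0.001698 A.
Step 6 — Convert to polar: |I| = 0.001976 A, ∠I = 59.2°.

I = 0.001976∠59.2° A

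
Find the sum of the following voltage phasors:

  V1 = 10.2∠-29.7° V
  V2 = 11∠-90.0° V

Step 1 — Convert each phasor to rectangular form:
  V1 = 10.2·(cos(-29.7°) + j·sin(-29.7°)) = 8.86 - j5.054 V
  V2 = 11·(cos(-90.0°) + j·sin(-90.0°)) = 0 - j11 V
Step 2 — Sum components: V_total = 8.86 - j16.05 V.
Step 3 — Convert to polar: |V_total| = 18.34 V, ∠V_total = -61.1°.

V_total = 18.34∠-61.1° V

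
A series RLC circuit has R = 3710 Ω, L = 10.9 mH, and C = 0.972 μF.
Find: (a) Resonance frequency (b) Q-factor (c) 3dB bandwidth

Step 1 — Resonance: ω₀ = 1/√(LC) = 1/√(0.0109·9.72e-07) = 9715 rad/s.
Step 2 — f₀ = ω₀/(2π) = 1546 Hz.
Step 3 — Series Q: Q = ω₀L/R = 9715·0.0109/3710 = 0.02854.
Step 4 — Bandwidth: Δω = ω₀/Q = 3.404e+05 rad/s; BW = Δω/(2π) = 5.417e+04 Hz.

(a) f₀ = 1546 Hz  (b) Q = 0.02854  (c) BW = 5.417e+04 Hz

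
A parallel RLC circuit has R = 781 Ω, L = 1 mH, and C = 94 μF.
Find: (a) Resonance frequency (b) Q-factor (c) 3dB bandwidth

Step 1 — Resonance: ω₀ = 1/√(LC) = 1/√(0.001·9.4e-05) = 3262 rad/s.
Step 2 — f₀ = ω₀/(2π) = 519.1 Hz.
Step 3 — Parallel Q: Q = R/(ω₀L) = 781/(3262·0.001) = 239.5.
Step 4 — Bandwidth: Δω = ω₀/Q = 13.62 rad/s; BW = Δω/(2π) = 2.168 Hz.

(a) f₀ = 519.1 Hz  (b) Q = 239.5  (c) BW = 2.168 Hz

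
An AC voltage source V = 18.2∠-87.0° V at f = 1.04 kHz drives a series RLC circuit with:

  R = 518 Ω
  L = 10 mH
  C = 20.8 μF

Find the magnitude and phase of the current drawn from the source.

Step 1 — Angular frequency: ω = 2π·f = 2π·1040 = 6535 rad/s.
Step 2 — Component impedances:
  R: Z = R = 518 Ω
  L: Z = jωL = j·6535·0.01 = 0 + j65.35 Ω
  C: Z = 1/(jωC) = -j/(ω·C) = 0 - j7.357 Ω
Step 3 — Series combination: Z_total = R + L + C = 518 + j57.99 Ω = 521.2∠6.4° Ω.
Step 4 — Source phasor: V = 18.2∠-87.0° V = 0.9525 - j18.18 V.
Step 5 — Ohm's law: I = V / Z_total = (0.9525 - j18.18) / (518 + j57.99) = -0.002063 - j0.03486 A.
Step 6 — Convert to polar: |I| = 0.03492 A, ∠I = -93.4°.

I = 0.03492∠-93.4° A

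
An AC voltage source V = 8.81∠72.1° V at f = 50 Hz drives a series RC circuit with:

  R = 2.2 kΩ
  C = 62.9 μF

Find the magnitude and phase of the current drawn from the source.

Step 1 — Angular frequency: ω = 2π·f = 2π·50 = 314.2 rad/s.
Step 2 — Component impedances:
  R: Z = R = 2200 Ω
  C: Z = 1/(jωC) = -j/(ω·C) = 0 - j50.61 Ω
Step 3 — Series combination: Z_total = R + C = 2200 - j50.61 Ω = 2201∠-1.3° Ω.
Step 4 — Source phasor: V = 8.81∠72.1° V = 2.708 + j8.384 V.
Step 5 — Ohm's law: I = V / Z_total = (2.708 + j8.384) / (2200 - j50.61) = 0.001143 + j0.003837 A.
Step 6 — Convert to polar: |I| = 0.004003 A, ∠I = 73.4°.

I = 0.004003∠73.4° A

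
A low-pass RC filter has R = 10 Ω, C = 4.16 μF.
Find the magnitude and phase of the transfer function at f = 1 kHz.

Step 1 — Angular frequency: ω = 2π·1000 = 6283 rad/s.
Step 2 — Transfer function: H(jω) = 1/(1 + jωRC).
Step 3 — Denominator: 1 + jωRC = 1 + j·6283·10·4.16e-06 = 1 + j0.2614.
Step 4 — H = 0.936 - j0.2447.
Step 5 — Magnitude: |H| = 0.9675 (-0.3 dB); phase: φ = -14.6°.

|H| = 0.9675 (-0.3 dB), φ = -14.6°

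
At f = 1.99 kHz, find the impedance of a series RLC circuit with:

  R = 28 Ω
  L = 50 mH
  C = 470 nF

Step 1 — Angular frequency: ω = 2π·f = 2π·1990 = 1.25e+04 rad/s.
Step 2 — Component impedances:
  R: Z = R = 28 Ω
  L: Z = jωL = j·1.25e+04·0.05 = 0 + j625.2 Ω
  C: Z = 1/(jωC) = -j/(ω·C) = 0 - j170.2 Ω
Step 3 — Series combination: Z_total = R + L + C = 28 + j455 Ω = 455.9∠86.5° Ω.

Z = 28 + j455 Ω = 455.9∠86.5° Ω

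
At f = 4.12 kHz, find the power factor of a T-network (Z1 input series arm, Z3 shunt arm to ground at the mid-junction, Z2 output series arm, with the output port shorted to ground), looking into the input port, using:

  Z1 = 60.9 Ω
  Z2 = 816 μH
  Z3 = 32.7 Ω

Step 1 — Angular frequency: ω = 2π·f = 2π·4120 = 2.589e+04 rad/s.
Step 2 — Component impedances:
  Z1: Z = R = 60.9 Ω
  Z2: Z = jωL = j·2.589e+04·0.000816 = 0 + j21.12 Ω
  Z3: Z = R = 32.7 Ω
Step 3 — With the output port shorted to ground, the output series arm Z2 runs from the junction to ground; the shunt arm Z3 also runs from the junction to ground. They appear in parallel: Z3 || Z2 = 9.628 + j14.9 Ω.
Step 4 — Series with input arm Z1: Z_in = Z1 + (Z3 || Z2) = 70.53 + j14.9 Ω = 72.09∠11.9° Ω.
Step 5 — Power factor: PF = cos(φ) = Re(Z)/|Z| = 70.53/72.09 = 0.9784.
Step 6 — Type: Im(Z) = 14.9 ⇒ lagging (phase φ = 11.9°).

PF = 0.9784 (lagging, φ = 11.9°)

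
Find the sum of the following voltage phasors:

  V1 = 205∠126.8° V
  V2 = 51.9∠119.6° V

Step 1 — Convert each phasor to rectangular form:
  V1 = 205·(cos(126.8°) + j·sin(126.8°)) = -122.8 + j164.1 V
  V2 = 51.9·(cos(119.6°) + j·sin(119.6°)) = -25.64 + j45.13 V
Step 2 — Sum components: V_total = -148.4 + j209.3 V.
Step 3 — Convert to polar: |V_total| = 256.6 V, ∠V_total = 125.3°.

V_total = 256.6∠125.3° V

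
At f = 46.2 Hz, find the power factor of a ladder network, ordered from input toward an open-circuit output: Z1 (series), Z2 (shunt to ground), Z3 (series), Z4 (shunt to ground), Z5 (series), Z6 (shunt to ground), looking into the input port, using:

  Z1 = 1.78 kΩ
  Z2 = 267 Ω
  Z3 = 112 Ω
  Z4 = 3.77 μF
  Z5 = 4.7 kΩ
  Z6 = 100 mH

Step 1 — Angular frequency: ω = 2π·f = 2π·46.2 = 290.3 rad/s.
Step 2 — Component impedances:
  Z1: Z = R = 1780 Ω
  Z2: Z = R = 267 Ω
  Z3: Z = R = 112 Ω
  Z4: Z = 1/(jωC) = -j/(ω·C) = 0 - j913.8 Ω
  Z5: Z = R = 4700 Ω
  Z6: Z = jωL = j·290.3·0.1 = 0 + j29.03 Ω
Step 3 — Ladder network (open output): work backward from the far end, alternating series and parallel combinations. Z_in = 2011 - j58.18 Ω = 2012∠-1.7° Ω.
Step 4 — Power factor: PF = cos(φ) = Re(Z)/|Z| = 2010.7/2011.5 = 0.9996.
Step 5 — Type: Im(Z) = -58.18 ⇒ leading (phase φ = -1.7°).

PF = 0.9996 (leading, φ = -1.7°)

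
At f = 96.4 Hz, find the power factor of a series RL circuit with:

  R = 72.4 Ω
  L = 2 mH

Step 1 — Angular frequency: ω = 2π·f = 2π·96.4 = 605.7 rad/s.
Step 2 — Component impedances:
  R: Z = R = 72.4 Ω
  L: Z = jωL = j·605.7·0.002 = 0 + j1.211 Ω
Step 3 — Series combination: Z_total = R + L = 72.4 + j1.211 Ω = 72.41∠1.0° Ω.
Step 4 — Power factor: PF = cos(φ) = Re(Z)/|Z| = 72.4/72.41 = 0.9999.
Step 5 — Type: Im(Z) = 1.211 ⇒ lagging (phase φ = 1.0°).

PF = 0.9999 (lagging, φ = 1.0°)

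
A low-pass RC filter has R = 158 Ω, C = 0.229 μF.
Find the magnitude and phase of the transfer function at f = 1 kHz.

Step 1 — Angular frequency: ω = 2π·1000 = 6283 rad/s.
Step 2 — Transfer function: H(jω) = 1/(1 + jωRC).
Step 3 — Denominator: 1 + jωRC = 1 + j·6283·158·2.29e-07 = 1 + j0.2273.
Step 4 — H = 0.9509 - j0.2162.
Step 5 — Magnitude: |H| = 0.9751 (-0.2 dB); phase: φ = -12.8°.

|H| = 0.9751 (-0.2 dB), φ = -12.8°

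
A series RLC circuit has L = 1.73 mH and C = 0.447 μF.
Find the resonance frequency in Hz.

Step 1 — Resonance condition Im(Z)=0 gives ω₀ = 1/√(LC).
Step 2 — ω₀ = 1/√(0.00173·4.47e-07) = 3.596e+04 rad/s.
Step 3 — f₀ = ω₀/(2π) = 5723 Hz.

f₀ = 5723 Hz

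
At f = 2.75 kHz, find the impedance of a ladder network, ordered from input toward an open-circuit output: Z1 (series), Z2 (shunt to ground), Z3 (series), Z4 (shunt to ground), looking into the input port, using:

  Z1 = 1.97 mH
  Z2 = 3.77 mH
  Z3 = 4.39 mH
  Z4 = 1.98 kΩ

Step 1 — Angular frequency: ω = 2π·f = 2π·2750 = 1.728e+04 rad/s.
Step 2 — Component impedances:
  Z1: Z = jωL = j·1.728e+04·0.00197 = 0 + j34.04 Ω
  Z2: Z = jωL = j·1.728e+04·0.00377 = 0 + j65.14 Ω
  Z3: Z = jωL = j·1.728e+04·0.00439 = 0 + j75.85 Ω
  Z4: Z = R = 1980 Ω
Step 3 — Ladder network (open output): work backward from the far end, alternating series and parallel combinations. Z_in = 2.132 + j99.03 Ω = 99.05∠88.8° Ω.

Z = 2.132 + j99.03 Ω = 99.05∠88.8° Ω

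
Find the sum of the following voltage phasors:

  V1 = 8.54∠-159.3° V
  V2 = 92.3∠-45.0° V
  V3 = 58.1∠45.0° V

Step 1 — Convert each phasor to rectangular form:
  V1 = 8.54·(cos(-159.3°) + j·sin(-159.3°)) = -7.989 - j3.019 V
  V2 = 92.3·(cos(-45.0°) + j·sin(-45.0°)) = 65.27 - j65.27 V
  V3 = 58.1·(cos(45.0°) + j·sin(45.0°)) = 41.08 + j41.08 V
Step 2 — Sum components: V_total = 98.36 - j27.2 V.
Step 3 — Convert to polar: |V_total| = 102.1 V, ∠V_total = -15.5°.

V_total = 102.1∠-15.5° V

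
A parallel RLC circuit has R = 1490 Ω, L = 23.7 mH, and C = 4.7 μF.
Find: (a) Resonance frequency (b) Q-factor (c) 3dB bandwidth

Step 1 — Resonance: ω₀ = 1/√(LC) = 1/√(0.0237·4.7e-06) = 2996 rad/s.
Step 2 — f₀ = ω₀/(2π) = 476.9 Hz.
Step 3 — Parallel Q: Q = R/(ω₀L) = 1490/(2996·0.0237) = 20.98.
Step 4 — Bandwidth: Δω = ω₀/Q = 142.8 rad/s; BW = Δω/(2π) = 22.73 Hz.

(a) f₀ = 476.9 Hz  (b) Q = 20.98  (c) BW = 22.73 Hz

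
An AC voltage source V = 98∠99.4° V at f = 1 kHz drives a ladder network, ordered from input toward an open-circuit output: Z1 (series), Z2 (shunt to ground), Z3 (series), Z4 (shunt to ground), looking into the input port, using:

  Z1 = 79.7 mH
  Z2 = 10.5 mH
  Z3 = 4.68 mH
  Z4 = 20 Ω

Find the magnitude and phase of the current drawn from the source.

Step 1 — Angular frequency: ω = 2π·f = 2π·1000 = 6283 rad/s.
Step 2 — Component impedances:
  Z1: Z = jωL = j·6283·0.0797 = 0 + j500.8 Ω
  Z2: Z = jωL = j·6283·0.0105 = 0 + j65.97 Ω
  Z3: Z = jωL = j·6283·0.00468 = 0 + j29.41 Ω
  Z4: Z = R = 20 Ω
Step 3 — Ladder network (open output): work backward from the far end, alternating series and parallel combinations. Z_in = 9.166 + j523 Ω = 523.1∠89.0° Ω.
Step 4 — Source phasor: V = 98∠99.4° V = -16.01 + j96.68 V.
Step 5 — Ohm's law: I = V / Z_total = (-16.01 + j96.68) / (9.166 + j523) = 0.1843 + j0.03383 A.
Step 6 — Convert to polar: |I| = 0.1873 A, ∠I = 10.4°.

I = 0.1873∠10.4° A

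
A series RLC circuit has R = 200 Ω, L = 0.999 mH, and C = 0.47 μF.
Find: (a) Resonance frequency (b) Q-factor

Step 1 — Resonance condition Im(Z)=0 gives ω₀ = 1/√(LC).
Step 2 — ω₀ = 1/√(0.000999·4.7e-07) = 4.615e+04 rad/s.
Step 3 — f₀ = ω₀/(2π) = 7345 Hz.
Step 4 — Series Q: Q = ω₀L/R = 4.615e+04·0.000999/200 = 0.2305.

(a) f₀ = 7345 Hz  (b) Q = 0.2305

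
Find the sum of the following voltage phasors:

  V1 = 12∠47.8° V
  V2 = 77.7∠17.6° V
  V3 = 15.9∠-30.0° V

Step 1 — Convert each phasor to rectangular form:
  V1 = 12·(cos(47.8°) + j·sin(47.8°)) = 8.061 + j8.89 V
  V2 = 77.7·(cos(17.6°) + j·sin(17.6°)) = 74.06 + j23.49 V
  V3 = 15.9·(cos(-30.0°) + j·sin(-30.0°)) = 13.77 - j7.95 V
Step 2 — Sum components: V_total = 95.89 + j24.43 V.
Step 3 — Convert to polar: |V_total| = 98.96 V, ∠V_total = 14.3°.

V_total = 98.96∠14.3° V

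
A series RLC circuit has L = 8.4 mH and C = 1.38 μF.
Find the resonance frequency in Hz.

Step 1 — Resonance condition Im(Z)=0 gives ω₀ = 1/√(LC).
Step 2 — ω₀ = 1/√(0.0084·1.38e-06) = 9288 rad/s.
Step 3 — f₀ = ω₀/(2π) = 1478 Hz.

f₀ = 1478 Hz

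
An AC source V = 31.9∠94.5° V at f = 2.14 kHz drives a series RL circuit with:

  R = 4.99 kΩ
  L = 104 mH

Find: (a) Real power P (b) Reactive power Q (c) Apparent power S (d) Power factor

Step 1 — Angular frequency: ω = 2π·f = 2π·2140 = 1.345e+04 rad/s.
Step 2 — Component impedances:
  R: Z = R = 4990 Ω
  L: Z = jωL = j·1.345e+04·0.104 = 0 + j1398 Ω
Step 3 — Series combination: Z_total = R + L = 4990 + j1398 Ω = 5182∠15.7° Ω.
Step 4 — Source phasor: V = 31.9∠94.5° V = -2.503 + j31.8 V.
Step 5 — Current: I = V / Z = 0.001191 + j0.006039 A = 0.006156∠78.8° A.
Step 6 — Complex power: S = V·I* = 0.1891 + j0.05299 VA.
Step 7 — Real power: P = Re(S) = 0.1891 W.
Step 8 — Reactive power: Q = Im(S) = 0.05299 VAR.
Step 9 — Apparent power: |S| = 0.1964 VA.
Step 10 — Power factor: PF = P/|S| = 0.9629 (lagging).

(a) P = 0.1891 W  (b) Q = 0.05299 VAR  (c) S = 0.1964 VA  (d) PF = 0.9629 (lagging)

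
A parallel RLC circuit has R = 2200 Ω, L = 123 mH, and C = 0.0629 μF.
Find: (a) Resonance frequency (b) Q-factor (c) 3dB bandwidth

Step 1 — Resonance: ω₀ = 1/√(LC) = 1/√(0.123·6.29e-08) = 1.137e+04 rad/s.
Step 2 — f₀ = ω₀/(2π) = 1809 Hz.
Step 3 — Parallel Q: Q = R/(ω₀L) = 2200/(1.137e+04·0.123) = 1.573.
Step 4 — Bandwidth: Δω = ω₀/Q = 7226 rad/s; BW = Δω/(2π) = 1150 Hz.

(a) f₀ = 1809 Hz  (b) Q = 1.573  (c) BW = 1150 Hz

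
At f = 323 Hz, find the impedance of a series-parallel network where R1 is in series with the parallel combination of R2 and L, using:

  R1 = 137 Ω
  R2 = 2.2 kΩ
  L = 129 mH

Step 1 — Angular frequency: ω = 2π·f = 2π·323 = 2029 rad/s.
Step 2 — Component impedances:
  R1: Z = R = 137 Ω
  R2: Z = R = 2200 Ω
  L: Z = jωL = j·2029·0.129 = 0 + j261.8 Ω
Step 3 — Parallel branch: R2 || L = 1/(1/R2 + 1/L) = 30.72 + j258.1 Ω.
Step 4 — Series with R1: Z_total = R1 + (R2 || L) = 167.7 + j258.1 Ω = 307.8∠57.0° Ω.

Z = 167.7 + j258.1 Ω = 307.8∠57.0° Ω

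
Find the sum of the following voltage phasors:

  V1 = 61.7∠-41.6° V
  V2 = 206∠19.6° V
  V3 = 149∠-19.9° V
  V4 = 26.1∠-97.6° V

Step 1 — Convert each phasor to rectangular form:
  V1 = 61.7·(cos(-41.6°) + j·sin(-41.6°)) = 46.14 - j40.96 V
  V2 = 206·(cos(19.6°) + j·sin(19.6°)) = 194.1 + j69.1 V
  V3 = 149·(cos(-19.9°) + j·sin(-19.9°)) = 140.1 - j50.72 V
  V4 = 26.1·(cos(-97.6°) + j·sin(-97.6°)) = -3.452 - j25.87 V
Step 2 — Sum components: V_total = 376.9 - j48.45 V.
Step 3 — Convert to polar: |V_total| = 380 V, ∠V_total = -7.3°.

V_total = 380∠-7.3° V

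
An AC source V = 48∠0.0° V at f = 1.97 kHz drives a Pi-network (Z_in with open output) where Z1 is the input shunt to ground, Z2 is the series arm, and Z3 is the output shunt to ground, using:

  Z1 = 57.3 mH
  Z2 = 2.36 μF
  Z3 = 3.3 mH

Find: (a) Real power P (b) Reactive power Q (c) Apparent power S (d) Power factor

Step 1 — Angular frequency: ω = 2π·f = 2π·1970 = 1.238e+04 rad/s.
Step 2 — Component impedances:
  Z1: Z = jωL = j·1.238e+04·0.0573 = 0 + j709.3 Ω
  Z2: Z = 1/(jωC) = -j/(ω·C) = 0 - j34.23 Ω
  Z3: Z = jωL = j·1.238e+04·0.0033 = 0 + j40.85 Ω
Step 3 — With open output, the series arm Z2 and the output shunt Z3 appear in series to ground: Z2 + Z3 = 0 + j6.614 Ω.
Step 4 — Parallel with input shunt Z1: Z_in = Z1 || (Z2 + Z3) = 0 + j6.553 Ω = 6.553∠90.0° Ω.
Step 5 — Source phasor: V = 48∠0.0° V = 48 V.
Step 6 — Current: I = V / Z = 0 - j7.325 A = 7.325∠-90.0° A.
Step 7 — Complex power: S = V·I* = 0 + j351.6 VA.
Step 8 — Real power: P = Re(S) = 0 W.
Step 9 — Reactive power: Q = Im(S) = 351.6 VAR.
Step 10 — Apparent power: |S| = 351.6 VA.
Step 11 — Power factor: PF = P/|S| = 0 (lagging).

(a) P = 0 W  (b) Q = 351.6 VAR  (c) S = 351.6 VA  (d) PF = 0 (lagging)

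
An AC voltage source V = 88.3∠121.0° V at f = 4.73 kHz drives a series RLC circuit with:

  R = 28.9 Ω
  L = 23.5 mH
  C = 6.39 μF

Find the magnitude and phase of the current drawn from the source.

Step 1 — Angular frequency: ω = 2π·f = 2π·4730 = 2.972e+04 rad/s.
Step 2 — Component impedances:
  R: Z = R = 28.9 Ω
  L: Z = jωL = j·2.972e+04·0.0235 = 0 + j698.4 Ω
  C: Z = 1/(jωC) = -j/(ω·C) = 0 - j5.266 Ω
Step 3 — Series combination: Z_total = R + L + C = 28.9 + j693.1 Ω = 693.7∠87.6° Ω.
Step 4 — Source phasor: V = 88.3∠121.0° V = -45.48 + j75.69 V.
Step 5 — Ohm's law: I = V / Z_total = (-45.48 + j75.69) / (28.9 + j693.1) = 0.1063 + j0.07004 A.
Step 6 — Convert to polar: |I| = 0.1273 A, ∠I = 33.4°.

I = 0.1273∠33.4° A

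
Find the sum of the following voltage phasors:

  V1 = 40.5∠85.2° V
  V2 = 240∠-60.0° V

Step 1 — Convert each phasor to rectangular form:
  V1 = 40.5·(cos(85.2°) + j·sin(85.2°)) = 3.389 + j40.36 V
  V2 = 240·(cos(-60.0°) + j·sin(-60.0°)) = 120 - j207.8 V
Step 2 — Sum components: V_total = 123.4 - j167.5 V.
Step 3 — Convert to polar: |V_total| = 208 V, ∠V_total = -53.6°.

V_total = 208∠-53.6° V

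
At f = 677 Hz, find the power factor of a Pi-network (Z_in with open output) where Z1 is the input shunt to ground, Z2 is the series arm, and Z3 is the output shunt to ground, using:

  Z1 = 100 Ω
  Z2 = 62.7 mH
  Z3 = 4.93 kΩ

Step 1 — Angular frequency: ω = 2π·f = 2π·677 = 4254 rad/s.
Step 2 — Component impedances:
  Z1: Z = R = 100 Ω
  Z2: Z = jωL = j·4254·0.0627 = 0 + j266.7 Ω
  Z3: Z = R = 4930 Ω
Step 3 — With open output, the series arm Z2 and the output shunt Z3 appear in series to ground: Z2 + Z3 = 4930 + j266.7 Ω.
Step 4 — Parallel with input shunt Z1: Z_in = Z1 || (Z2 + Z3) = 98.02 + j0.1051 Ω = 98.02∠0.1° Ω.
Step 5 — Power factor: PF = cos(φ) = Re(Z)/|Z| = 98.02/98.02 = 1.
Step 6 — Type: Im(Z) = 0.1051 ⇒ lagging (phase φ = 0.1°).

PF = 1 (lagging, φ = 0.1°)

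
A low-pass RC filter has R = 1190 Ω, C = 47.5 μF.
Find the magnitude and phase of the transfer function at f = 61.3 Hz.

Step 1 — Angular frequency: ω = 2π·61.3 = 385.2 rad/s.
Step 2 — Transfer function: H(jω) = 1/(1 + jωRC).
Step 3 — Denominator: 1 + jωRC = 1 + j·385.2·1190·4.75e-05 = 1 + j21.77.
Step 4 — H = 0.002105 - j0.04584.
Step 5 — Magnitude: |H| = 0.04588 (-26.8 dB); phase: φ = -87.4°.

|H| = 0.04588 (-26.8 dB), φ = -87.4°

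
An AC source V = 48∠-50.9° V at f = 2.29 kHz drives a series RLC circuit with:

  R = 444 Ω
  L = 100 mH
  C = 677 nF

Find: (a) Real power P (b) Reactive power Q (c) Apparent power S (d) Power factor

Step 1 — Angular frequency: ω = 2π·f = 2π·2290 = 1.439e+04 rad/s.
Step 2 — Component impedances:
  R: Z = R = 444 Ω
  L: Z = jωL = j·1.439e+04·0.1 = 0 + j1439 Ω
  C: Z = 1/(jωC) = -j/(ω·C) = 0 - j102.7 Ω
Step 3 — Series combination: Z_total = R + L + C = 444 + j1336 Ω = 1408∠71.6° Ω.
Step 4 — Source phasor: V = 48∠-50.9° V = 30.27 - j37.25 V.
Step 5 — Current: I = V / Z = -0.01833 - j0.02875 A = 0.03409∠-122.5° A.
Step 6 — Complex power: S = V·I* = 0.516 + j1.553 VA.
Step 7 — Real power: P = Re(S) = 0.516 W.
Step 8 — Reactive power: Q = Im(S) = 1.553 VAR.
Step 9 — Apparent power: |S| = 1.636 VA.
Step 10 — Power factor: PF = P/|S| = 0.3153 (lagging).

(a) P = 0.516 W  (b) Q = 1.553 VAR  (c) S = 1.636 VA  (d) PF = 0.3153 (lagging)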